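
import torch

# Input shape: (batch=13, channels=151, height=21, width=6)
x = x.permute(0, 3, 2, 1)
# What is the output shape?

Input shape: (13, 151, 21, 6)
Output shape: (13, 6, 21, 151)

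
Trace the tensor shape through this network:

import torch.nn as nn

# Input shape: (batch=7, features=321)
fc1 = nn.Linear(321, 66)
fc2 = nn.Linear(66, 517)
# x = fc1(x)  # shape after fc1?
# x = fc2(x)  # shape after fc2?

Input shape: (7, 321)
  -> after fc1: (7, 66)
Output shape: (7, 517)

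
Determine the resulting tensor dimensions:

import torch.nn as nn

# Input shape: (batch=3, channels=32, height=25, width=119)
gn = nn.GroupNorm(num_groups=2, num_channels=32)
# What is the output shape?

Input shape: (3, 32, 25, 119)
Output shape: (3, 32, 25, 119)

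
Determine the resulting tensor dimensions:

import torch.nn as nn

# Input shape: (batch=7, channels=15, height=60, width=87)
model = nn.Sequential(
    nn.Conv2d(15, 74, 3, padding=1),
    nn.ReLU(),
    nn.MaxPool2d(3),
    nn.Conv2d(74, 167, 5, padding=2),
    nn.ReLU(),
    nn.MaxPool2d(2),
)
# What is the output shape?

Input shape: (7, 15, 60, 87)
  -> after first Conv2d: (7, 74, 60, 87)
  -> after first MaxPool2d: (7, 74, 20, 29)
  -> after second Conv2d: (7, 167, 20, 29)
Output shape: (7, 167, 10, 14)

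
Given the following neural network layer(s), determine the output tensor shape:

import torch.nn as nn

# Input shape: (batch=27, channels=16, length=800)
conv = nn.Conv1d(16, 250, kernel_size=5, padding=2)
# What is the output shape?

Input shape: (27, 16, 800)
Output shape: (27, 250, 800)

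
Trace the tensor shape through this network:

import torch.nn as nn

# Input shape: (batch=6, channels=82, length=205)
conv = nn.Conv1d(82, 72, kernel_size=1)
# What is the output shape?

Input shape: (6, 82, 205)
Output shape: (6, 72, 205)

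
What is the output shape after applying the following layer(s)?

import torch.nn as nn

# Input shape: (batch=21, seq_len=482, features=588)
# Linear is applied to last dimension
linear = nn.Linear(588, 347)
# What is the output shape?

Input shape: (21, 482, 588)
Output shape: (21, 482, 347)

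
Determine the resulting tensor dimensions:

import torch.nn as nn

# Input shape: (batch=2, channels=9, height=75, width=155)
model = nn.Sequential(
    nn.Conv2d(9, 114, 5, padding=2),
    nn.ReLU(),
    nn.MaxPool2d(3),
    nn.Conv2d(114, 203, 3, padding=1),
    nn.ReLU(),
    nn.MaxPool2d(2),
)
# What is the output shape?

Input shape: (2, 9, 75, 155)
  -> after first Conv2d: (2, 114, 75, 155)
  -> after first MaxPool2d: (2, 114, 25, 51)
  -> after second Conv2d: (2, 203, 25, 51)
Output shape: (2, 203, 12, 25)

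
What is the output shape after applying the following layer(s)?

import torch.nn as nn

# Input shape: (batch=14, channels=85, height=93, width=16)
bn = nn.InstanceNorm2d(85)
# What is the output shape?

Input shape: (14, 85, 93, 16)
Output shape: (14, 85, 93, 16)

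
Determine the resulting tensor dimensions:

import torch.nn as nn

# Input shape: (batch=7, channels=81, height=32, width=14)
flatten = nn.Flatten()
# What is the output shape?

Input shape: (7, 81, 32, 14)
Output shape: (7, 36288)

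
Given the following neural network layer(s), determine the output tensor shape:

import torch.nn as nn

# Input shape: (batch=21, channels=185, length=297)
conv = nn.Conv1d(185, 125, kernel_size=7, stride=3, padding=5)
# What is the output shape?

Input shape: (21, 185, 297)
Output shape: (21, 125, 101)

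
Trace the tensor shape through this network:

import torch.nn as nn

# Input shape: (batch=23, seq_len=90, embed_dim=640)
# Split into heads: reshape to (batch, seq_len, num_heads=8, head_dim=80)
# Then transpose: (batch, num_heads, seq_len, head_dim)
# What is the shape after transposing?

Input shape: (23, 90, 640)
  -> after reshape: (23, 90, 8, 80)
Output shape: (23, 8, 90, 80)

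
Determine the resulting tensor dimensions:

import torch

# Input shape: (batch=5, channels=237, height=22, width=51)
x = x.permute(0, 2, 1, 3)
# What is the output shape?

Input shape: (5, 237, 22, 51)
Output shape: (5, 22, 237, 51)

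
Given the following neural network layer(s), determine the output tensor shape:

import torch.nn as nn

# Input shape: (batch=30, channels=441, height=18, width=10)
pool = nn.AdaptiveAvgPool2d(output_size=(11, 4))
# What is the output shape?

Input shape: (30, 441, 18, 10)
Output shape: (30, 441, 11, 4)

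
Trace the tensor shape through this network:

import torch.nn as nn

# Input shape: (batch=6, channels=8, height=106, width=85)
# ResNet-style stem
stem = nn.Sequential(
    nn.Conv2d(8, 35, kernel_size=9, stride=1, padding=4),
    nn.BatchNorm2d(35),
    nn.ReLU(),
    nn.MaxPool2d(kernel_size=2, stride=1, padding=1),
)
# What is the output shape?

Input shape: (6, 8, 106, 85)
  -> after Conv2d 9x9 stride=1: (6, 35, 106, 85)
Output shape: (6, 35, 107, 86)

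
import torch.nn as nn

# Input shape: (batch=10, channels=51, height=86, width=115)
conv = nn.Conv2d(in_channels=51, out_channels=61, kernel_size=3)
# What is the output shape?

Input shape: (10, 51, 86, 115)
Output shape: (10, 61, 84, 113)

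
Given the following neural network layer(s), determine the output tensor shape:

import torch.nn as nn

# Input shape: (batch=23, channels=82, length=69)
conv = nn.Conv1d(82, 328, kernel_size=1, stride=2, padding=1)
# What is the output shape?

Input shape: (23, 82, 69)
Output shape: (23, 328, 36)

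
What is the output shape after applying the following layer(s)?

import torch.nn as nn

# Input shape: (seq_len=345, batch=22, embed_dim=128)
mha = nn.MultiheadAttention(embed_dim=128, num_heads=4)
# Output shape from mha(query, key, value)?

Input shape: (345, 22, 128)
Output shape: (345, 22, 128)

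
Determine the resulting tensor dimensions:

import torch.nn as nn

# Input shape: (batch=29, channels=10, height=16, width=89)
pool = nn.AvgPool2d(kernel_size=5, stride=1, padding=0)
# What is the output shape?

Input shape: (29, 10, 16, 89)
Output shape: (29, 10, 12, 85)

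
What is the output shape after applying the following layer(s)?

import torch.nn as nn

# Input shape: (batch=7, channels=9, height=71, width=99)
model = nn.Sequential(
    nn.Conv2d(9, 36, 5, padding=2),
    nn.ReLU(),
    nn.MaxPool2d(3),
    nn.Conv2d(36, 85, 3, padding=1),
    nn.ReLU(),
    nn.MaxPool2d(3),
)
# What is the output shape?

Input shape: (7, 9, 71, 99)
  -> after first Conv2d: (7, 36, 71, 99)
  -> after first MaxPool2d: (7, 36, 23, 33)
  -> after second Conv2d: (7, 85, 23, 33)
Output shape: (7, 85, 7, 11)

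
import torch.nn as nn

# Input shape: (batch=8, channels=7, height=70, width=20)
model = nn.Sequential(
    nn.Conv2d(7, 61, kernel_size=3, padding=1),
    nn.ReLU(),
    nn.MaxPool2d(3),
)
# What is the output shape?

Input shape: (8, 7, 70, 20)
  -> after Conv2d: (8, 61, 70, 20)
  -> after ReLU: (8, 61, 70, 20)
Output shape: (8, 61, 23, 6)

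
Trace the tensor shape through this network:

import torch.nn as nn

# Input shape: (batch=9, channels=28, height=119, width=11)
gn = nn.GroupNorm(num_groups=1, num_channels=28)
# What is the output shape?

Input shape: (9, 28, 119, 11)
Output shape: (9, 28, 119, 11)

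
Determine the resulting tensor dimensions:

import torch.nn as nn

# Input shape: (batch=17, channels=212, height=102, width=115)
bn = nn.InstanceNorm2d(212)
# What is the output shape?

Input shape: (17, 212, 102, 115)
Output shape: (17, 212, 102, 115)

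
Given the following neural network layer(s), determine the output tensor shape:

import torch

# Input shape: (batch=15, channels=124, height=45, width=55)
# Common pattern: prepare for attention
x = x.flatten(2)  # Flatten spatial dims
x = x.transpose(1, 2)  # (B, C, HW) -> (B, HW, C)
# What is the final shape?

Input shape: (15, 124, 45, 55)
  -> after flatten(2): (15, 124, 2475)
Output shape: (15, 2475, 124)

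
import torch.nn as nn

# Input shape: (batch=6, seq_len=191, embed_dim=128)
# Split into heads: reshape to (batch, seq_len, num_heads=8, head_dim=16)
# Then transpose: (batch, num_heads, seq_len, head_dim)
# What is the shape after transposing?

Input shape: (6, 191, 128)
  -> after reshape: (6, 191, 8, 16)
Output shape: (6, 8, 191, 16)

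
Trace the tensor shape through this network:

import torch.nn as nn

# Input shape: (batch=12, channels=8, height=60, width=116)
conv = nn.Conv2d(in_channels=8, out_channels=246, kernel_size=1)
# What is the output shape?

Input shape: (12, 8, 60, 116)
Output shape: (12, 246, 60, 116)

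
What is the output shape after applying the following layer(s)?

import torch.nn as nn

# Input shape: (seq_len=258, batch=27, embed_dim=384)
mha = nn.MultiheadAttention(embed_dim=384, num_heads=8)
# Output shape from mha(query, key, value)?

Input shape: (258, 27, 384)
Output shape: (258, 27, 384)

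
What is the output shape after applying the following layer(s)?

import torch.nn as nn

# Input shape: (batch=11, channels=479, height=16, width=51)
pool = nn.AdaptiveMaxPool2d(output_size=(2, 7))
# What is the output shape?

Input shape: (11, 479, 16, 51)
Output shape: (11, 479, 2, 7)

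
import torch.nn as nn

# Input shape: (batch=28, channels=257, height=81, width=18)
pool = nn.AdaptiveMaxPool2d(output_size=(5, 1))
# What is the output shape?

Input shape: (28, 257, 81, 18)
Output shape: (28, 257, 5, 1)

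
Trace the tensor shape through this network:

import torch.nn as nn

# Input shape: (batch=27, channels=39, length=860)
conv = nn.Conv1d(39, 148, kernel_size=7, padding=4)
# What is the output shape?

Input shape: (27, 39, 860)
Output shape: (27, 148, 862)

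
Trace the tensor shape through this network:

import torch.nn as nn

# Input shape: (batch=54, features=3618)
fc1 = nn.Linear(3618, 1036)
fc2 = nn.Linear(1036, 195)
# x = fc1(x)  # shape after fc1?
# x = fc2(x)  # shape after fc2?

Input shape: (54, 3618)
  -> after fc1: (54, 1036)
Output shape: (54, 195)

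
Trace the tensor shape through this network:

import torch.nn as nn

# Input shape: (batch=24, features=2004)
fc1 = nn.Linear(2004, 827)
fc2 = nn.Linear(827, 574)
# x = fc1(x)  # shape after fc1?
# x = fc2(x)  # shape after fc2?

Input shape: (24, 2004)
  -> after fc1: (24, 827)
Output shape: (24, 574)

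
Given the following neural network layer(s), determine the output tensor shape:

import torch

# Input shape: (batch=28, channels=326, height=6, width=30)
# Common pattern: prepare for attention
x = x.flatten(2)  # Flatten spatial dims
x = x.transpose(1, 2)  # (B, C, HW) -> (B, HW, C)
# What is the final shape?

Input shape: (28, 326, 6, 30)
  -> after flatten(2): (28, 326, 180)
Output shape: (28, 180, 326)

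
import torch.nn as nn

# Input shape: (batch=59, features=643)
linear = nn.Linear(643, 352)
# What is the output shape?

Input shape: (59, 643)
Output shape: (59, 352)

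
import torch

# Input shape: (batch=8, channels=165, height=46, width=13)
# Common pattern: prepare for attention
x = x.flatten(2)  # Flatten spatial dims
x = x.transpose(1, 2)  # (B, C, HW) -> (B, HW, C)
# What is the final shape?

Input shape: (8, 165, 46, 13)
  -> after flatten(2): (8, 165, 598)
Output shape: (8, 598, 165)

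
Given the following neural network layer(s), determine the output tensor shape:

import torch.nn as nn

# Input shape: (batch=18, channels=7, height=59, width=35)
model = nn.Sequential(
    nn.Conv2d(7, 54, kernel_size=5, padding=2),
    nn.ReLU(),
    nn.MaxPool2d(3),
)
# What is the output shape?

Input shape: (18, 7, 59, 35)
  -> after Conv2d: (18, 54, 59, 35)
  -> after ReLU: (18, 54, 59, 35)
Output shape: (18, 54, 19, 11)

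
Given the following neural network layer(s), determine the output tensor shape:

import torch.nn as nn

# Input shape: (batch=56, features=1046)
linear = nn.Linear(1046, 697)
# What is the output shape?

Input shape: (56, 1046)
Output shape: (56, 697)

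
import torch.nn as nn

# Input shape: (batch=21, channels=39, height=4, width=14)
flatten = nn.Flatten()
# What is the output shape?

Input shape: (21, 39, 4, 14)
Output shape: (21, 2184)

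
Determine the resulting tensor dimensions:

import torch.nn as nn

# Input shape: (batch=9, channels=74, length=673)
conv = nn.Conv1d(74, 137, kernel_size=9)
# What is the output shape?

Input shape: (9, 74, 673)
Output shape: (9, 137, 665)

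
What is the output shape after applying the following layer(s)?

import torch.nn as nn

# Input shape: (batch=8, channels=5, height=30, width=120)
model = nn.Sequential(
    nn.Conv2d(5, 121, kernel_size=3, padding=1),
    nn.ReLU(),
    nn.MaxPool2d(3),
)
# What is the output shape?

Input shape: (8, 5, 30, 120)
  -> after Conv2d: (8, 121, 30, 120)
  -> after ReLU: (8, 121, 30, 120)
Output shape: (8, 121, 10, 40)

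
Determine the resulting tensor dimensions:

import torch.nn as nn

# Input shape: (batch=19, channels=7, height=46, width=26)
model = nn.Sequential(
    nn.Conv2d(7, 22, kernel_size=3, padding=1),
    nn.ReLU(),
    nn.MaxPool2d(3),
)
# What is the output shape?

Input shape: (19, 7, 46, 26)
  -> after Conv2d: (19, 22, 46, 26)
  -> after ReLU: (19, 22, 46, 26)
Output shape: (19, 22, 15, 8)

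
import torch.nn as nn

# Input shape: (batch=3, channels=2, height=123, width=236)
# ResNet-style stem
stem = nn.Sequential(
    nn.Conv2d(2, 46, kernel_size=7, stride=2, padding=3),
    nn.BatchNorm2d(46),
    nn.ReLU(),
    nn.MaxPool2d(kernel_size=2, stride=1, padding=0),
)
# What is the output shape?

Input shape: (3, 2, 123, 236)
  -> after Conv2d 7x7 stride=2: (3, 46, 62, 118)
Output shape: (3, 46, 61, 117)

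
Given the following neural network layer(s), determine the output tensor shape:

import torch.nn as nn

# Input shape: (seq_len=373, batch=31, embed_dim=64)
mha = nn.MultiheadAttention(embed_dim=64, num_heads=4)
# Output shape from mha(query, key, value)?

Input shape: (373, 31, 64)
Output shape: (373, 31, 64)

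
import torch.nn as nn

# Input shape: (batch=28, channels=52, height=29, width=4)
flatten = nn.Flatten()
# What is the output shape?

Input shape: (28, 52, 29, 4)
Output shape: (28, 6032)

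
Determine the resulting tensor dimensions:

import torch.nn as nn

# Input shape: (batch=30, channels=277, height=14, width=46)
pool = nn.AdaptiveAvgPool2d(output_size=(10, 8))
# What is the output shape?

Input shape: (30, 277, 14, 46)
Output shape: (30, 277, 10, 8)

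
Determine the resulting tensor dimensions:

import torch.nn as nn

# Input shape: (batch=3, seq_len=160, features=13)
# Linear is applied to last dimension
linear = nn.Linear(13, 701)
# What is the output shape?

Input shape: (3, 160, 13)
Output shape: (3, 160, 701)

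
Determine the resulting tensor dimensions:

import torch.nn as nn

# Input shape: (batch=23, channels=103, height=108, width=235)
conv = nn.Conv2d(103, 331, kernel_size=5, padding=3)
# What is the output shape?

Input shape: (23, 103, 108, 235)
Output shape: (23, 331, 110, 237)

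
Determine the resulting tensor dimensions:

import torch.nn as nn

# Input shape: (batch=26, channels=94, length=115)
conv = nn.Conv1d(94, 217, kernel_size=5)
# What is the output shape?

Input shape: (26, 94, 115)
Output shape: (26, 217, 111)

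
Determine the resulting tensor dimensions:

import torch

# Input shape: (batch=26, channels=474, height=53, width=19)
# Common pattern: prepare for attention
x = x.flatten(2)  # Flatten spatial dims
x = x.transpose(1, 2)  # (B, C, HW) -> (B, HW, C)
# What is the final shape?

Input shape: (26, 474, 53, 19)
  -> after flatten(2): (26, 474, 1007)
Output shape: (26, 1007, 474)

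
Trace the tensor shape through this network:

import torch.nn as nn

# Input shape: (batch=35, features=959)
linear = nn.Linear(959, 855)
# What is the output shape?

Input shape: (35, 959)
Output shape: (35, 855)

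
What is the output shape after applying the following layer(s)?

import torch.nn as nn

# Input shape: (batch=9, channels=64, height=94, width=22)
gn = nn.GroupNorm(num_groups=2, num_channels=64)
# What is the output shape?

Input shape: (9, 64, 94, 22)
Output shape: (9, 64, 94, 22)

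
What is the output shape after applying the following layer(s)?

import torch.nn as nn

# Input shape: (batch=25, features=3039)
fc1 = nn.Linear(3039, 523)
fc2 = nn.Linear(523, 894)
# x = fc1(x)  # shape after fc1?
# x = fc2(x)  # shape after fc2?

Input shape: (25, 3039)
  -> after fc1: (25, 523)
Output shape: (25, 894)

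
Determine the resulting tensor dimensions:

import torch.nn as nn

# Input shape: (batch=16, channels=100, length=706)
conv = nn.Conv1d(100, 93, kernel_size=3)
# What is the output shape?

Input shape: (16, 100, 706)
Output shape: (16, 93, 704)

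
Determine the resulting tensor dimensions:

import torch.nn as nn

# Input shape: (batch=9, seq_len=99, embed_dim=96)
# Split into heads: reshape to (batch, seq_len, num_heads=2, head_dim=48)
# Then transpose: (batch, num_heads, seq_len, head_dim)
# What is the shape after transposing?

Input shape: (9, 99, 96)
  -> after reshape: (9, 99, 2, 48)
Output shape: (9, 2, 99, 48)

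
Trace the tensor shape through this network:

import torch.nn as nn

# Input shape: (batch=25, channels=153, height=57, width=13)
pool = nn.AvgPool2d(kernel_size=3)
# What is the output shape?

Input shape: (25, 153, 57, 13)
Output shape: (25, 153, 19, 4)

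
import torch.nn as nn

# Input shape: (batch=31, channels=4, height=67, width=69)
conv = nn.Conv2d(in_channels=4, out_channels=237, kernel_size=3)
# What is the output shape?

Input shape: (31, 4, 67, 69)
Output shape: (31, 237, 65, 67)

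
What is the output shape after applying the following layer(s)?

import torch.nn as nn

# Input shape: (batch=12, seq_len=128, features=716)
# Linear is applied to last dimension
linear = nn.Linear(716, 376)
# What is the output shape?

Input shape: (12, 128, 716)
Output shape: (12, 128, 376)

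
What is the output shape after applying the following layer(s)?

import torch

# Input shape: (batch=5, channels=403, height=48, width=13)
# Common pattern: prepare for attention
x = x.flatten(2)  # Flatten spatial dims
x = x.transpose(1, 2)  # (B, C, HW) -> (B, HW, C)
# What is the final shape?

Input shape: (5, 403, 48, 13)
  -> after flatten(2): (5, 403, 624)
Output shape: (5, 624, 403)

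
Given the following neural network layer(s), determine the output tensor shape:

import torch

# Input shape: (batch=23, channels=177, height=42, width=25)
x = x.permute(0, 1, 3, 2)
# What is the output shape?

Input shape: (23, 177, 42, 25)
Output shape: (23, 177, 25, 42)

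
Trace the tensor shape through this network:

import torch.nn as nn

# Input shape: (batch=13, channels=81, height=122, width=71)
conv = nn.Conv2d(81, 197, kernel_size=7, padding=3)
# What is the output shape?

Input shape: (13, 81, 122, 71)
Output shape: (13, 197, 122, 71)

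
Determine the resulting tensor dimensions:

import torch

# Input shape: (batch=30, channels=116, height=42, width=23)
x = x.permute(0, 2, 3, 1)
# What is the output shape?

Input shape: (30, 116, 42, 23)
Output shape: (30, 42, 23, 116)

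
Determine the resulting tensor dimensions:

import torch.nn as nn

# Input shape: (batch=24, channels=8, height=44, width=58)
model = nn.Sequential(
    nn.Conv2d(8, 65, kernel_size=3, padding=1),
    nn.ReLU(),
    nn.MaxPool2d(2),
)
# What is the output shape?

Input shape: (24, 8, 44, 58)
  -> after Conv2d: (24, 65, 44, 58)
  -> after ReLU: (24, 65, 44, 58)
Output shape: (24, 65, 22, 29)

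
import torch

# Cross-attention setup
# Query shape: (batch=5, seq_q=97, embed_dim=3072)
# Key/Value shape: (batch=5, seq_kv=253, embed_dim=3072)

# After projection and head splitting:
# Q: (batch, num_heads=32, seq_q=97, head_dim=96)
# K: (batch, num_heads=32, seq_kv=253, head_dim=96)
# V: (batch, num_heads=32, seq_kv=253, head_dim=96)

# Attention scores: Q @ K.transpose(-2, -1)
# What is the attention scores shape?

Input shape: (5, 97, 3072)
Output shape: (5, 32, 97, 253)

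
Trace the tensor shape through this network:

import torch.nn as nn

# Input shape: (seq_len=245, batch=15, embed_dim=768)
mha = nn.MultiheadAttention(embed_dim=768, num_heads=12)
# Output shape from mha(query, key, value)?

Input shape: (245, 15, 768)
Output shape: (245, 15, 768)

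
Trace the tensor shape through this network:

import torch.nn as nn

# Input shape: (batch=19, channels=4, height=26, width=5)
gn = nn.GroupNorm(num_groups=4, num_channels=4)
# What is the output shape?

Input shape: (19, 4, 26, 5)
Output shape: (19, 4, 26, 5)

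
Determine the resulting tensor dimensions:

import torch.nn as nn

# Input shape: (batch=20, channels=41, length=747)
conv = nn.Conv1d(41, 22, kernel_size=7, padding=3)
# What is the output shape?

Input shape: (20, 41, 747)
Output shape: (20, 22, 747)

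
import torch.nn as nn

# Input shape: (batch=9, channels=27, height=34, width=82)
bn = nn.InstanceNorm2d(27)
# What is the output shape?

Input shape: (9, 27, 34, 82)
Output shape: (9, 27, 34, 82)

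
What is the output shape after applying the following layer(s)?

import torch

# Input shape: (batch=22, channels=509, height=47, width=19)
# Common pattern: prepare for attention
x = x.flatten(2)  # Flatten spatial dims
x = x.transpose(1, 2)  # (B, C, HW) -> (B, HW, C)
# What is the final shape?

Input shape: (22, 509, 47, 19)
  -> after flatten(2): (22, 509, 893)
Output shape: (22, 893, 509)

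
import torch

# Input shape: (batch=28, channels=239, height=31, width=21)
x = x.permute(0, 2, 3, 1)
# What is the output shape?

Input shape: (28, 239, 31, 21)
Output shape: (28, 31, 21, 239)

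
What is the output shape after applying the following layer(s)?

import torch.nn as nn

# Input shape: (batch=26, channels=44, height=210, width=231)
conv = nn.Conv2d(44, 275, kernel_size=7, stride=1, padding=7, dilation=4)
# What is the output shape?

Input shape: (26, 44, 210, 231)
Output shape: (26, 275, 200, 221)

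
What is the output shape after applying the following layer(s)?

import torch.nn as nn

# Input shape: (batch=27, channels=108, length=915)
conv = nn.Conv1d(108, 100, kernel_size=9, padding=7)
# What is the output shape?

Input shape: (27, 108, 915)
Output shape: (27, 100, 921)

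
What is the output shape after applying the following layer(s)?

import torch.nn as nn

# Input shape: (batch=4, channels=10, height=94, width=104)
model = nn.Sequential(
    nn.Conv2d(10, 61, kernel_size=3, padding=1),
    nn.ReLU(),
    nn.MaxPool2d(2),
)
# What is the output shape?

Input shape: (4, 10, 94, 104)
  -> after Conv2d: (4, 61, 94, 104)
  -> after ReLU: (4, 61, 94, 104)
Output shape: (4, 61, 47, 52)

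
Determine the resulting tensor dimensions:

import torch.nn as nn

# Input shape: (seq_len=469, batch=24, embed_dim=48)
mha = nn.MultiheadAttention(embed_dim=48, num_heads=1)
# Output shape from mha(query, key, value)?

Input shape: (469, 24, 48)
Output shape: (469, 24, 48)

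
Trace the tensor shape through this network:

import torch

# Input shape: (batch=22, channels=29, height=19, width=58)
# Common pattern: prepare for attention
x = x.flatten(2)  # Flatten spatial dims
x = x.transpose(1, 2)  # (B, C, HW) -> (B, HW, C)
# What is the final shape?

Input shape: (22, 29, 19, 58)
  -> after flatten(2): (22, 29, 1102)
Output shape: (22, 1102, 29)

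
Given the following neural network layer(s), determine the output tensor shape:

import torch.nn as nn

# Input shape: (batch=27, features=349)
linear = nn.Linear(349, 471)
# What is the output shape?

Input shape: (27, 349)
Output shape: (27, 471)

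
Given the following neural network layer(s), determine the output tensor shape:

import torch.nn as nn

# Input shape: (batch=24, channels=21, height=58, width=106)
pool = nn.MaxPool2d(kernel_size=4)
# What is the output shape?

Input shape: (24, 21, 58, 106)
Output shape: (24, 21, 14, 26)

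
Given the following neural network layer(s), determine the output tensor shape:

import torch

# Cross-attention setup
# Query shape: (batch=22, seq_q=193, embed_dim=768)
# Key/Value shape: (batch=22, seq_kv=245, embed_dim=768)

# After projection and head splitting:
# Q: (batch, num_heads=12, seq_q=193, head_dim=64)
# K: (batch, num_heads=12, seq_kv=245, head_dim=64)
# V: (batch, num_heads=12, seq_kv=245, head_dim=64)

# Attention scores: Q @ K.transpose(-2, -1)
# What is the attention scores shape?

Input shape: (22, 193, 768)
Output shape: (22, 12, 193, 245)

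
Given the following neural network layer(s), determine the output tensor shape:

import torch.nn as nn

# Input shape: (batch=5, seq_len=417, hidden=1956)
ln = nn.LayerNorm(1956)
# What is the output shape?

Input shape: (5, 417, 1956)
Output shape: (5, 417, 1956)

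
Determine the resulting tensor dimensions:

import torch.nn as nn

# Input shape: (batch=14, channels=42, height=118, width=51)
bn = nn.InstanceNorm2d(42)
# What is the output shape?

Input shape: (14, 42, 118, 51)
Output shape: (14, 42, 118, 51)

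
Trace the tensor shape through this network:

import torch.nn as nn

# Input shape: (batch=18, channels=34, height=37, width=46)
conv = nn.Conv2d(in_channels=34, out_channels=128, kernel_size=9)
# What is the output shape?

Input shape: (18, 34, 37, 46)
Output shape: (18, 128, 29, 38)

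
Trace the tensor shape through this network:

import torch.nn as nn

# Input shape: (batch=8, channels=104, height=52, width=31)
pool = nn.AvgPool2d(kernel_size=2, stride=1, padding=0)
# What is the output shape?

Input shape: (8, 104, 52, 31)
Output shape: (8, 104, 51, 30)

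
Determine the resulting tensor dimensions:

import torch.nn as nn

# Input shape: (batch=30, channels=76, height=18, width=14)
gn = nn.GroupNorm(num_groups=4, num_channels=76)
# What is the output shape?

Input shape: (30, 76, 18, 14)
Output shape: (30, 76, 18, 14)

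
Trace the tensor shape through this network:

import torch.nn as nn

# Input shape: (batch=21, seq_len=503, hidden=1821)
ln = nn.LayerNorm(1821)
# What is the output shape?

Input shape: (21, 503, 1821)
Output shape: (21, 503, 1821)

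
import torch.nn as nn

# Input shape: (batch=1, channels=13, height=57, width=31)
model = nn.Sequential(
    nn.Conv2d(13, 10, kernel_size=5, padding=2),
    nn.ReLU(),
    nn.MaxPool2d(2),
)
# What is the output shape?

Input shape: (1, 13, 57, 31)
  -> after Conv2d: (1, 10, 57, 31)
  -> after ReLU: (1, 10, 57, 31)
Output shape: (1, 10, 28, 15)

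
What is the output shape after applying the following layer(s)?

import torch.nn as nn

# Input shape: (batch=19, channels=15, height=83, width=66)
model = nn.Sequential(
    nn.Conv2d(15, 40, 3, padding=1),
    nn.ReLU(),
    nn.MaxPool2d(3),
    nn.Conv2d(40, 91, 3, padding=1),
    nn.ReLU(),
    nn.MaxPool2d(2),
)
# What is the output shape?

Input shape: (19, 15, 83, 66)
  -> after first Conv2d: (19, 40, 83, 66)
  -> after first MaxPool2d: (19, 40, 27, 22)
  -> after second Conv2d: (19, 91, 27, 22)
Output shape: (19, 91, 13, 11)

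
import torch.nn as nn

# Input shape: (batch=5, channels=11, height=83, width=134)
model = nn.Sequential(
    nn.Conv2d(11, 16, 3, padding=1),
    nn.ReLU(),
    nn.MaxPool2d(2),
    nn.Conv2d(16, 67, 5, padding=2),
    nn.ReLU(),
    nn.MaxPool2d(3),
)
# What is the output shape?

Input shape: (5, 11, 83, 134)
  -> after first Conv2d: (5, 16, 83, 134)
  -> after first MaxPool2d: (5, 16, 41, 67)
  -> after second Conv2d: (5, 67, 41, 67)
Output shape: (5, 67, 13, 22)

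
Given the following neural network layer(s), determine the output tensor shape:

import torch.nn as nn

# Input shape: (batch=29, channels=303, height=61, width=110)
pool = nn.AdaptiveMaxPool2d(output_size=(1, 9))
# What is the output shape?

Input shape: (29, 303, 61, 110)
Output shape: (29, 303, 1, 9)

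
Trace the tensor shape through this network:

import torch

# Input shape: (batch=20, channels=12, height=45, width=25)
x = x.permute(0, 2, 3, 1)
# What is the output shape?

Input shape: (20, 12, 45, 25)
Output shape: (20, 45, 25, 12)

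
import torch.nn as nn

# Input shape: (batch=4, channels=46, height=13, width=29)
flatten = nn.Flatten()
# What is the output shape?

Input shape: (4, 46, 13, 29)
Output shape: (4, 17342)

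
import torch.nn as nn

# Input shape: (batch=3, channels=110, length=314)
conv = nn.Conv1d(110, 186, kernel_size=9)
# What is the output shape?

Input shape: (3, 110, 314)
Output shape: (3, 186, 306)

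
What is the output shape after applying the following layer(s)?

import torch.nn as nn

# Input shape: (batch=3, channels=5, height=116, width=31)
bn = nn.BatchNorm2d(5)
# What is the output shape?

Input shape: (3, 5, 116, 31)
Output shape: (3, 5, 116, 31)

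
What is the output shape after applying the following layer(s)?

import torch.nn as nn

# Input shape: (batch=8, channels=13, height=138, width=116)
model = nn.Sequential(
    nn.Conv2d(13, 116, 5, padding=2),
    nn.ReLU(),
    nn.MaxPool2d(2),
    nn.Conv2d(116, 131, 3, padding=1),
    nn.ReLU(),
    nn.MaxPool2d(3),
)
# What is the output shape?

Input shape: (8, 13, 138, 116)
  -> after first Conv2d: (8, 116, 138, 116)
  -> after first MaxPool2d: (8, 116, 69, 58)
  -> after second Conv2d: (8, 131, 69, 58)
Output shape: (8, 131, 23, 19)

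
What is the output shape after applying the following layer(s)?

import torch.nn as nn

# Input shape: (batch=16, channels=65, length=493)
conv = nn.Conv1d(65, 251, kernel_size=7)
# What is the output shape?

Input shape: (16, 65, 493)
Output shape: (16, 251, 487)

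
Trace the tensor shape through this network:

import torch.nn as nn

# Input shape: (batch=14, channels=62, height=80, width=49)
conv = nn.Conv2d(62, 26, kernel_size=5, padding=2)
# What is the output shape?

Input shape: (14, 62, 80, 49)
Output shape: (14, 26, 80, 49)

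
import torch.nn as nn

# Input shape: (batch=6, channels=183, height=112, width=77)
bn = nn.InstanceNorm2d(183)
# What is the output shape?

Input shape: (6, 183, 112, 77)
Output shape: (6, 183, 112, 77)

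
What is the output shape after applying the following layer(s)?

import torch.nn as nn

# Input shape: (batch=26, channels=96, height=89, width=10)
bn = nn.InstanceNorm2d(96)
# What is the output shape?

Input shape: (26, 96, 89, 10)
Output shape: (26, 96, 89, 10)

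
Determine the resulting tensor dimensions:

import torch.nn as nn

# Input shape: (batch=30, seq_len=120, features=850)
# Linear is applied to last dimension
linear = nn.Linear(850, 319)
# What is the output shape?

Input shape: (30, 120, 850)
Output shape: (30, 120, 319)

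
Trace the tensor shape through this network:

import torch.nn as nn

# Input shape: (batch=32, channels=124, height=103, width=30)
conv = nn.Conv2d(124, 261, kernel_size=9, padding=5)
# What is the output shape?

Input shape: (32, 124, 103, 30)
Output shape: (32, 261, 105, 32)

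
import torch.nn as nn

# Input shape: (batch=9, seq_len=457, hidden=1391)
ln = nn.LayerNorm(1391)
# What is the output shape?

Input shape: (9, 457, 1391)
Output shape: (9, 457, 1391)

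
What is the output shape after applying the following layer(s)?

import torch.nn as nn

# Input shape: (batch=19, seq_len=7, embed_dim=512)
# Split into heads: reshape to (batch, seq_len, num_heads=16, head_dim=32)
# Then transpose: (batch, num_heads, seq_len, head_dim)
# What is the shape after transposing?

Input shape: (19, 7, 512)
  -> after reshape: (19, 7, 16, 32)
Output shape: (19, 16, 7, 32)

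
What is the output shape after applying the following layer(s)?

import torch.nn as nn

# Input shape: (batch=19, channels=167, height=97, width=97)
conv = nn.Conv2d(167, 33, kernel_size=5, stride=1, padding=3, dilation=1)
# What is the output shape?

Input shape: (19, 167, 97, 97)
Output shape: (19, 33, 99, 99)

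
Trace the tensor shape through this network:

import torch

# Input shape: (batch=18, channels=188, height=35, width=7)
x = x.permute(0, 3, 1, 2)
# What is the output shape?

Input shape: (18, 188, 35, 7)
Output shape: (18, 7, 188, 35)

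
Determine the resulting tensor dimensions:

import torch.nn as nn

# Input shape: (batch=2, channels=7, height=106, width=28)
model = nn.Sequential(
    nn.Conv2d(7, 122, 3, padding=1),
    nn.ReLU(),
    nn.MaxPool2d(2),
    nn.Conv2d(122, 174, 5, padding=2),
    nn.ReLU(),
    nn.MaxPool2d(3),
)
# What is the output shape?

Input shape: (2, 7, 106, 28)
  -> after first Conv2d: (2, 122, 106, 28)
  -> after first MaxPool2d: (2, 122, 53, 14)
  -> after second Conv2d: (2, 174, 53, 14)
Output shape: (2, 174, 17, 4)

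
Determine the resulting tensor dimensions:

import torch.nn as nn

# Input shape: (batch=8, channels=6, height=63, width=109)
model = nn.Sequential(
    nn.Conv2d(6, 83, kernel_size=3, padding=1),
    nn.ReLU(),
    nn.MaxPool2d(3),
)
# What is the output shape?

Input shape: (8, 6, 63, 109)
  -> after Conv2d: (8, 83, 63, 109)
  -> after ReLU: (8, 83, 63, 109)
Output shape: (8, 83, 21, 36)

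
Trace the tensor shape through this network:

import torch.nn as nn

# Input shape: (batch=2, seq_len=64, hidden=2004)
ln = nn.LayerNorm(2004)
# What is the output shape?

Input shape: (2, 64, 2004)
Output shape: (2, 64, 2004)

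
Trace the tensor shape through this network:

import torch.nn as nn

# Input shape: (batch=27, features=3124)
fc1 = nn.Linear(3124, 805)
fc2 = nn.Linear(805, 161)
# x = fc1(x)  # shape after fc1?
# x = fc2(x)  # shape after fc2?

Input shape: (27, 3124)
  -> after fc1: (27, 805)
Output shape: (27, 161)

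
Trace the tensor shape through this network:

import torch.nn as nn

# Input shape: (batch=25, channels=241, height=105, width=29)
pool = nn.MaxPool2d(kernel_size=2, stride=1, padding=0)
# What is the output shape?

Input shape: (25, 241, 105, 29)
Output shape: (25, 241, 104, 28)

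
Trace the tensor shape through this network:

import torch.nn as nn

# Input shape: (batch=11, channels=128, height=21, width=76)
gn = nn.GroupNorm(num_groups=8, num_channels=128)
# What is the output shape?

Input shape: (11, 128, 21, 76)
Output shape: (11, 128, 21, 76)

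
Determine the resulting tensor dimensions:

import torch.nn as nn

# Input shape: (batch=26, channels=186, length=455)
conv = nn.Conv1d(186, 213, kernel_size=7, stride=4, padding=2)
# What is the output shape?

Input shape: (26, 186, 455)
Output shape: (26, 213, 114)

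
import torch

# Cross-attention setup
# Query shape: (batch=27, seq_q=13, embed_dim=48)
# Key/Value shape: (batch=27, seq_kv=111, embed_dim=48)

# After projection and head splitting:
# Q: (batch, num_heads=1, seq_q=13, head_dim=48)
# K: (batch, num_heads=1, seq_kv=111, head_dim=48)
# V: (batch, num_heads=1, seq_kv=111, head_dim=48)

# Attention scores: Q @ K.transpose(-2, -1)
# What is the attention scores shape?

Input shape: (27, 13, 48)
Output shape: (27, 1, 13, 111)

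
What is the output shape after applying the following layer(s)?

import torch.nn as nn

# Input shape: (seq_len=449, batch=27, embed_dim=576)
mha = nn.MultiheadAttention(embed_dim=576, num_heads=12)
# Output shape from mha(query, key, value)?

Input shape: (449, 27, 576)
Output shape: (449, 27, 576)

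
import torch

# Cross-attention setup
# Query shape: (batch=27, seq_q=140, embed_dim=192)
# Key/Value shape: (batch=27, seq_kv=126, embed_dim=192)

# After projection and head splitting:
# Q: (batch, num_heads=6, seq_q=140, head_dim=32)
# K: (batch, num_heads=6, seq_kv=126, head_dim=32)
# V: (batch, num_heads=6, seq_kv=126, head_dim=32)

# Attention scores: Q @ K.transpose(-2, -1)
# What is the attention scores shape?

Input shape: (27, 140, 192)
Output shape: (27, 6, 140, 126)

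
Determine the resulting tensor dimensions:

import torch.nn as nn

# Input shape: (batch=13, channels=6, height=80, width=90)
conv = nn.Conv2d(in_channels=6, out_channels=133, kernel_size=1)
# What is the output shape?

Input shape: (13, 6, 80, 90)
Output shape: (13, 133, 80, 90)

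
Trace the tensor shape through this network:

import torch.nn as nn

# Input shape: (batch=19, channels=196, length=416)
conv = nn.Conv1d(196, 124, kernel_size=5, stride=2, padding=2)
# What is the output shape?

Input shape: (19, 196, 416)
Output shape: (19, 124, 208)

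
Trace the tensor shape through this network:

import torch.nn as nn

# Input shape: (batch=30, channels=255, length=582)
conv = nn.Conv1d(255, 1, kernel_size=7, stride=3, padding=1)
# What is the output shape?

Input shape: (30, 255, 582)
Output shape: (30, 1, 193)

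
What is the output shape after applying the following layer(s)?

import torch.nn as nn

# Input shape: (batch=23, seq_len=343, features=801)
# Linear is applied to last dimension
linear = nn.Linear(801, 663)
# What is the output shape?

Input shape: (23, 343, 801)
Output shape: (23, 343, 663)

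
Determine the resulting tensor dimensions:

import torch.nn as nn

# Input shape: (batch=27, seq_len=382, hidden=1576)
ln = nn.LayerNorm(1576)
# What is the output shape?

Input shape: (27, 382, 1576)
Output shape: (27, 382, 1576)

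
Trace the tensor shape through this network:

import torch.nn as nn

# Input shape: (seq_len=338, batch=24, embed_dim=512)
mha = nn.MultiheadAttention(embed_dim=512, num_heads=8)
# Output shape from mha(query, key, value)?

Input shape: (338, 24, 512)
Output shape: (338, 24, 512)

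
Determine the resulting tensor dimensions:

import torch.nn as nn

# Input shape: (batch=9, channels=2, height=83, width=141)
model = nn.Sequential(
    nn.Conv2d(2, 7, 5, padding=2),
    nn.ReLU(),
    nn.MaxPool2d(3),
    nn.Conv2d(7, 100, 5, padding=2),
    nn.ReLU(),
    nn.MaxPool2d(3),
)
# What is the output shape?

Input shape: (9, 2, 83, 141)
  -> after first Conv2d: (9, 7, 83, 141)
  -> after first MaxPool2d: (9, 7, 27, 47)
  -> after second Conv2d: (9, 100, 27, 47)
Output shape: (9, 100, 9, 15)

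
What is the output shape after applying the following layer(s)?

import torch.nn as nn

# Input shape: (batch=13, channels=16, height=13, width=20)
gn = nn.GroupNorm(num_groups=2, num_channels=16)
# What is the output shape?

Input shape: (13, 16, 13, 20)
Output shape: (13, 16, 13, 20)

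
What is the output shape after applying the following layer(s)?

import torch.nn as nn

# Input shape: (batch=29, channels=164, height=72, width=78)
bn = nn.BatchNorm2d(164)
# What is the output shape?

Input shape: (29, 164, 72, 78)
Output shape: (29, 164, 72, 78)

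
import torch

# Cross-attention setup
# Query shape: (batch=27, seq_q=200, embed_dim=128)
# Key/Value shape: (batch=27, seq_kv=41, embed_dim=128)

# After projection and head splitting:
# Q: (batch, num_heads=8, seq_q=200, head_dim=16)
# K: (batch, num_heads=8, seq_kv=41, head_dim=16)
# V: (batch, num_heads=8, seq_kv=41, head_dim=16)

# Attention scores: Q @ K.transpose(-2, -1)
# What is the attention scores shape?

Input shape: (27, 200, 128)
Output shape: (27, 8, 200, 41)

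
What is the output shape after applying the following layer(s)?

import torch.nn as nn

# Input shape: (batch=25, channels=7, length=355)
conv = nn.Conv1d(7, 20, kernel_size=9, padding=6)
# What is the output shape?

Input shape: (25, 7, 355)
Output shape: (25, 20, 359)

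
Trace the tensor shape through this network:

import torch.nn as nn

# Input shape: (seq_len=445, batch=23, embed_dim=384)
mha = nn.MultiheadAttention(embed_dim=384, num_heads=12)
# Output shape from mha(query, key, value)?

Input shape: (445, 23, 384)
Output shape: (445, 23, 384)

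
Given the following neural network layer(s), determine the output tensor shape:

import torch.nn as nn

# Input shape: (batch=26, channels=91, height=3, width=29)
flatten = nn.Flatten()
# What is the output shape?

Input shape: (26, 91, 3, 29)
Output shape: (26, 7917)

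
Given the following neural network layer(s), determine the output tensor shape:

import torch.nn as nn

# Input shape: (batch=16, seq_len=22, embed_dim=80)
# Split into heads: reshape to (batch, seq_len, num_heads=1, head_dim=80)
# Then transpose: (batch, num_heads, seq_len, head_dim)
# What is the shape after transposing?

Input shape: (16, 22, 80)
  -> after reshape: (16, 22, 1, 80)
Output shape: (16, 1, 22, 80)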